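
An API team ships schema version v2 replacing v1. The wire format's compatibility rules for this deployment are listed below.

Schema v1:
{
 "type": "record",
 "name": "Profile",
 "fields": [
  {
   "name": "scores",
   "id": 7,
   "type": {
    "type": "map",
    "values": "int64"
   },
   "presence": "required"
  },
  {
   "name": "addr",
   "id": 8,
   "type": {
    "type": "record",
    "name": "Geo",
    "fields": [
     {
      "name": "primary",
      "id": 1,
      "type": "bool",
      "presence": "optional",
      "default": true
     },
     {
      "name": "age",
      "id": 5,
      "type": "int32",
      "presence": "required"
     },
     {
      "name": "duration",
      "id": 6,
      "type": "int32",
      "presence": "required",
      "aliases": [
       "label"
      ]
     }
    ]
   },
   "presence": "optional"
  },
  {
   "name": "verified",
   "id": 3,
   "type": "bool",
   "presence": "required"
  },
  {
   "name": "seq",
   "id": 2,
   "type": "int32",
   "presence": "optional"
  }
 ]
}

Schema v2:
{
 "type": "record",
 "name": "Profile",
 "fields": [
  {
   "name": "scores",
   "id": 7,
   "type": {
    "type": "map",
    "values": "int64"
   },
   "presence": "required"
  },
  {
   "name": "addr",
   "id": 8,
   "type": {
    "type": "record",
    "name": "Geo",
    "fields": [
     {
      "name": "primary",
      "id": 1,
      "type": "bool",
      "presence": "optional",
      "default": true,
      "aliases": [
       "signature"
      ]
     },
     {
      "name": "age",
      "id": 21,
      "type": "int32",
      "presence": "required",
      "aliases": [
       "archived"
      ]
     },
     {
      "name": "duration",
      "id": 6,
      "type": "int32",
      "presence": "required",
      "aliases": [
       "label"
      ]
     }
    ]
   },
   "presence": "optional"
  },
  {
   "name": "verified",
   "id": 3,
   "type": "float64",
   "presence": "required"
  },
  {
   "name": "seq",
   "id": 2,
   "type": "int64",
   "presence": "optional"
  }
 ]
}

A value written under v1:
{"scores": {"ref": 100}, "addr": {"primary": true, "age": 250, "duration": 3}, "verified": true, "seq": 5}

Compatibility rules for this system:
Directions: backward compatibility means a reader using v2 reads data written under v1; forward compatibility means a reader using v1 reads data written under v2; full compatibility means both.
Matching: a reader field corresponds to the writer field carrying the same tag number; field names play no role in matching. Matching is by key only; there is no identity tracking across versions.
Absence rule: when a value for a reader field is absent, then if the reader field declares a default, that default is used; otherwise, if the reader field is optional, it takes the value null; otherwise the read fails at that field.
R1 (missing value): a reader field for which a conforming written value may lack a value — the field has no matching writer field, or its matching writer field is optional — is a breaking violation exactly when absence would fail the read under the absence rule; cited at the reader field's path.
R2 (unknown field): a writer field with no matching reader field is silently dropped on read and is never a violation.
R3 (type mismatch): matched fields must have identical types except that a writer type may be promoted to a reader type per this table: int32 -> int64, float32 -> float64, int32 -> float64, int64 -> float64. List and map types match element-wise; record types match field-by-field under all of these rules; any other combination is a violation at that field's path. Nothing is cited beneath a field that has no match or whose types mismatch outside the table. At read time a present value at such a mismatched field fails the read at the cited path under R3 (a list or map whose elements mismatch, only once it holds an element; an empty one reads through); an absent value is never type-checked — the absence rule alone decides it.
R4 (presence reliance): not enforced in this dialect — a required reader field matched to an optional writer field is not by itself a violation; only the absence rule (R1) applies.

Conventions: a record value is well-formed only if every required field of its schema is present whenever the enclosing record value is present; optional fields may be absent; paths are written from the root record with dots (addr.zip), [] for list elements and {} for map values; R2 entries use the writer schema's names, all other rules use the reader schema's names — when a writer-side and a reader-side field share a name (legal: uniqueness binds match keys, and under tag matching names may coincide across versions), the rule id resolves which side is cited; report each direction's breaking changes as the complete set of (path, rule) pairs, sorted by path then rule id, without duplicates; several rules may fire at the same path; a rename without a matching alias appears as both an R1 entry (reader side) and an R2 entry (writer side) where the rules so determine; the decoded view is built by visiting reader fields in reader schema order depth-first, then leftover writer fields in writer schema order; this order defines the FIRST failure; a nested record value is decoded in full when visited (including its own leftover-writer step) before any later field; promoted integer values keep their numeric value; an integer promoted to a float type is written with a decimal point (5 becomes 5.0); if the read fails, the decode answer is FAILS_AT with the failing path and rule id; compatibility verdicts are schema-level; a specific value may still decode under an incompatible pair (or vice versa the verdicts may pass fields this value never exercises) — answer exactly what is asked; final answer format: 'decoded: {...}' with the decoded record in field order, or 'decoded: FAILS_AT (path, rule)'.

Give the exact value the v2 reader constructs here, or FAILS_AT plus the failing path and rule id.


arrows below run writer -> reader for Profile
decode walk for Profile under reader schema v2:
  scores := {"ref": 100}
  addr.primary := true
  read fails at addr.age under R1 (no fill)
  => FAILS_AT (addr.age, R1)
diffs on Profile not affecting the asked answer:
  field seq in record Profile: type int32 changed to int64 -> changes Profile's schema-level verdicts only — the decode of this value is the same
  field verified in record Profile: type bool changed to float64 -> changes Profile's schema-level verdicts only — the decode of this value is the same

decoded: FAILS_AT (addr.age, R1)


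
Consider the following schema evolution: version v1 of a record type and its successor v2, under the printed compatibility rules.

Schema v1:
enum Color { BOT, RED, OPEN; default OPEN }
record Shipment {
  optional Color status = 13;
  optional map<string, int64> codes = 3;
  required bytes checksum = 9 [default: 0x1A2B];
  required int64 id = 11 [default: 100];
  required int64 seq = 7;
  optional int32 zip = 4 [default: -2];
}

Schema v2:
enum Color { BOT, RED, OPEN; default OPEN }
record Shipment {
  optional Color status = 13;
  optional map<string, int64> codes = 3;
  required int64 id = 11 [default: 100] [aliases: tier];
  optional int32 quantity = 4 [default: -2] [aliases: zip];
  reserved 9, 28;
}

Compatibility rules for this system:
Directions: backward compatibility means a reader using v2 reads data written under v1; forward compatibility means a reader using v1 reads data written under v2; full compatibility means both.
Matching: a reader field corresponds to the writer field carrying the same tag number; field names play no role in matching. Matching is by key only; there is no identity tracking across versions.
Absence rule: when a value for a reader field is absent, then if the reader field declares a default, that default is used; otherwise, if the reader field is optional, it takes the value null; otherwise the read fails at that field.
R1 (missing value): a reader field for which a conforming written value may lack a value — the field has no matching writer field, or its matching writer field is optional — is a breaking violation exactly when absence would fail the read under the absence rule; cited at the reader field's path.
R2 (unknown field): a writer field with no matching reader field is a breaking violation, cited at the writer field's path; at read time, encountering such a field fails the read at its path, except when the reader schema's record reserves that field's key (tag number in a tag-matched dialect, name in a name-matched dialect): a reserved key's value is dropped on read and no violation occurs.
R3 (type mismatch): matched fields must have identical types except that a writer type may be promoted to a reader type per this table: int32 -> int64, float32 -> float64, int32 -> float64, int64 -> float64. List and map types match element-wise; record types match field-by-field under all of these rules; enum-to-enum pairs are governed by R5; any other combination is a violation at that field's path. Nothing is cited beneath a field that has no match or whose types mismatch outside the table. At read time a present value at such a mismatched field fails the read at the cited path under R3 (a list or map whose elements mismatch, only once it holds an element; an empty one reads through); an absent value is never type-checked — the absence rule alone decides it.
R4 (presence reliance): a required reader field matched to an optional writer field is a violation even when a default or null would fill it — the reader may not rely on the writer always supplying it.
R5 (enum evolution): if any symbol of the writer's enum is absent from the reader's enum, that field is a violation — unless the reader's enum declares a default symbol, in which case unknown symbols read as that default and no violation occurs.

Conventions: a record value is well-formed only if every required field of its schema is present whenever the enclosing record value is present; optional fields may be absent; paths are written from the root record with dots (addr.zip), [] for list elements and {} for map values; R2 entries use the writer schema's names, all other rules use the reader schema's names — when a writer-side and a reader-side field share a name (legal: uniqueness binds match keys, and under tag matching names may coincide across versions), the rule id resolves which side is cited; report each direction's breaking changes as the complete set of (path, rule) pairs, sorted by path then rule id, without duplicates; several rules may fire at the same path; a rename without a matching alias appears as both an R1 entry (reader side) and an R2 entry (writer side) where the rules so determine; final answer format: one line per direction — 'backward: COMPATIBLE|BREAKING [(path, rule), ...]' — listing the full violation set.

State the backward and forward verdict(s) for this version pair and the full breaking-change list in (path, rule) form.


arrows below run writer -> reader for Shipment
checking backward for Shipment: reader v2 against writer v1:
  status <- status (Color -> Color, writer optional)
  codes <- codes (map<string, int64> -> map<string, int64>, writer optional)
  id <- id (int64 -> int64, writer required)
  quantity <- zip (int32 -> int32, writer optional)
  leftover writer field: checksum
  leftover writer field: seq
  rule R2 violated at seq
  => 1 violation(s): backward is BREAKING for Shipment
checking forward for Shipment: reader v1 against writer v2:
  status <- status (Color -> Color, writer optional)
  codes <- codes (map<string, int64> -> map<string, int64>, writer optional)
  checksum: no writer match
  id <- id (int64 -> int64, writer required)
  seq: no writer match
  zip <- quantity (int32 -> int32, writer optional)
  rule R1 violated at seq
  => 1 violation(s): forward is BREAKING for Shipment

backward: BREAKING [(seq, R2)]; forward: BREAKING [(seq, R1)]


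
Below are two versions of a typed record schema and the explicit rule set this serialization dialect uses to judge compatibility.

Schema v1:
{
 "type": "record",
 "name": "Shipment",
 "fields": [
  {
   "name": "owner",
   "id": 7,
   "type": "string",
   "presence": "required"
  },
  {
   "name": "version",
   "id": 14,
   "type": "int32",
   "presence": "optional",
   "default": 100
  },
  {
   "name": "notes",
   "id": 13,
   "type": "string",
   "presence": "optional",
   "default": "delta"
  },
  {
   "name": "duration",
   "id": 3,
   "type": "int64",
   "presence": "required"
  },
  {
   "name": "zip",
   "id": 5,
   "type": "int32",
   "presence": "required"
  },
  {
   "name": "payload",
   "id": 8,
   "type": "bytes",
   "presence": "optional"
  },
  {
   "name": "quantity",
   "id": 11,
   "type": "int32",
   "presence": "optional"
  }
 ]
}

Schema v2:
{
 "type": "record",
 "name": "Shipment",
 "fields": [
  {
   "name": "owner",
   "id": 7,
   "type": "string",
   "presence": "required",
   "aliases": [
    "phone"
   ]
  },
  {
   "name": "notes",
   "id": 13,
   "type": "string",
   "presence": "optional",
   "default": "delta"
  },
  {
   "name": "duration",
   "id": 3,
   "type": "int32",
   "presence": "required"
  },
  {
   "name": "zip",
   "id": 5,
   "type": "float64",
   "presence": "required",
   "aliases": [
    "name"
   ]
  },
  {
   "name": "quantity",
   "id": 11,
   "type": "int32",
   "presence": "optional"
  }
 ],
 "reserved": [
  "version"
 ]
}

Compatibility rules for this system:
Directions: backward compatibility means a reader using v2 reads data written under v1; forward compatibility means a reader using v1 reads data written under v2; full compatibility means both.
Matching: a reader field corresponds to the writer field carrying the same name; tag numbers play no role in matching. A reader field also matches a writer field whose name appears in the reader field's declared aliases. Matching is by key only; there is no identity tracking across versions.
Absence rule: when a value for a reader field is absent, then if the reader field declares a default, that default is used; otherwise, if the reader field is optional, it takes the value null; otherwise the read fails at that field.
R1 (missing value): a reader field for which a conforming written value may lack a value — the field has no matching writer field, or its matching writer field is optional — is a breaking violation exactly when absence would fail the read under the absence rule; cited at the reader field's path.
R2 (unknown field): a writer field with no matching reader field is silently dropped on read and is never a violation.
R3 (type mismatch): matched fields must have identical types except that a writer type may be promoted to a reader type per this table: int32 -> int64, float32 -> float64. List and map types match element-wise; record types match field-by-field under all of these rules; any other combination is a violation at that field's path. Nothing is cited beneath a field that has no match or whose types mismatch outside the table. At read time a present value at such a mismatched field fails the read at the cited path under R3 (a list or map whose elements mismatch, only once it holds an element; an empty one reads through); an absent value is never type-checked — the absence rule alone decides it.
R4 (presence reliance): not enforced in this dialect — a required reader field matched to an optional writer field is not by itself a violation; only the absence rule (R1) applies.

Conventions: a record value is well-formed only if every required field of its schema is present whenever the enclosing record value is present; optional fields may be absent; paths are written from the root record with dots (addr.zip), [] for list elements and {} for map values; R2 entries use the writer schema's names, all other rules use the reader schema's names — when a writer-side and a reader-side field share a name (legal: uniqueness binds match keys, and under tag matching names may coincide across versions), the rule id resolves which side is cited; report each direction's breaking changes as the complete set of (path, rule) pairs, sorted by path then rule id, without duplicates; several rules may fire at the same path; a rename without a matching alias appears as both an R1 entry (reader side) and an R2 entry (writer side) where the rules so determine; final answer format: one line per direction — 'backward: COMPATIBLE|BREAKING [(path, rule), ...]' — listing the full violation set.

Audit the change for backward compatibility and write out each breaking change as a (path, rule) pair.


backward: BREAKING [(duration, R3), (zip, R3)]

arrows below run writer -> reader for Shipment
backward pass over Shipment, reader schema v2, writer schema v1:
  owner <- owner (string -> string, writer required)
  notes <- notes (string -> string, writer optional)
  duration <- duration (int64 -> int32, writer required)
  zip <- zip (int32 -> float64, writer required)
  quantity <- quantity (int32 -> int32, writer optional)
  writer field version has no reader counterpart
  writer field payload has no reader counterpart
  rule R3 violated at duration
  rule R3 violated at zip
  => backward: BREAKING (2)
ruling out the remaining Shipment differences:
  removed field payload from record Shipment -> inert for the asked Shipment verdict: nothing fires
  removed field version from record Shipment (its key "version" joins the reserved list) -> inert for the asked Shipment verdict: nothing fires


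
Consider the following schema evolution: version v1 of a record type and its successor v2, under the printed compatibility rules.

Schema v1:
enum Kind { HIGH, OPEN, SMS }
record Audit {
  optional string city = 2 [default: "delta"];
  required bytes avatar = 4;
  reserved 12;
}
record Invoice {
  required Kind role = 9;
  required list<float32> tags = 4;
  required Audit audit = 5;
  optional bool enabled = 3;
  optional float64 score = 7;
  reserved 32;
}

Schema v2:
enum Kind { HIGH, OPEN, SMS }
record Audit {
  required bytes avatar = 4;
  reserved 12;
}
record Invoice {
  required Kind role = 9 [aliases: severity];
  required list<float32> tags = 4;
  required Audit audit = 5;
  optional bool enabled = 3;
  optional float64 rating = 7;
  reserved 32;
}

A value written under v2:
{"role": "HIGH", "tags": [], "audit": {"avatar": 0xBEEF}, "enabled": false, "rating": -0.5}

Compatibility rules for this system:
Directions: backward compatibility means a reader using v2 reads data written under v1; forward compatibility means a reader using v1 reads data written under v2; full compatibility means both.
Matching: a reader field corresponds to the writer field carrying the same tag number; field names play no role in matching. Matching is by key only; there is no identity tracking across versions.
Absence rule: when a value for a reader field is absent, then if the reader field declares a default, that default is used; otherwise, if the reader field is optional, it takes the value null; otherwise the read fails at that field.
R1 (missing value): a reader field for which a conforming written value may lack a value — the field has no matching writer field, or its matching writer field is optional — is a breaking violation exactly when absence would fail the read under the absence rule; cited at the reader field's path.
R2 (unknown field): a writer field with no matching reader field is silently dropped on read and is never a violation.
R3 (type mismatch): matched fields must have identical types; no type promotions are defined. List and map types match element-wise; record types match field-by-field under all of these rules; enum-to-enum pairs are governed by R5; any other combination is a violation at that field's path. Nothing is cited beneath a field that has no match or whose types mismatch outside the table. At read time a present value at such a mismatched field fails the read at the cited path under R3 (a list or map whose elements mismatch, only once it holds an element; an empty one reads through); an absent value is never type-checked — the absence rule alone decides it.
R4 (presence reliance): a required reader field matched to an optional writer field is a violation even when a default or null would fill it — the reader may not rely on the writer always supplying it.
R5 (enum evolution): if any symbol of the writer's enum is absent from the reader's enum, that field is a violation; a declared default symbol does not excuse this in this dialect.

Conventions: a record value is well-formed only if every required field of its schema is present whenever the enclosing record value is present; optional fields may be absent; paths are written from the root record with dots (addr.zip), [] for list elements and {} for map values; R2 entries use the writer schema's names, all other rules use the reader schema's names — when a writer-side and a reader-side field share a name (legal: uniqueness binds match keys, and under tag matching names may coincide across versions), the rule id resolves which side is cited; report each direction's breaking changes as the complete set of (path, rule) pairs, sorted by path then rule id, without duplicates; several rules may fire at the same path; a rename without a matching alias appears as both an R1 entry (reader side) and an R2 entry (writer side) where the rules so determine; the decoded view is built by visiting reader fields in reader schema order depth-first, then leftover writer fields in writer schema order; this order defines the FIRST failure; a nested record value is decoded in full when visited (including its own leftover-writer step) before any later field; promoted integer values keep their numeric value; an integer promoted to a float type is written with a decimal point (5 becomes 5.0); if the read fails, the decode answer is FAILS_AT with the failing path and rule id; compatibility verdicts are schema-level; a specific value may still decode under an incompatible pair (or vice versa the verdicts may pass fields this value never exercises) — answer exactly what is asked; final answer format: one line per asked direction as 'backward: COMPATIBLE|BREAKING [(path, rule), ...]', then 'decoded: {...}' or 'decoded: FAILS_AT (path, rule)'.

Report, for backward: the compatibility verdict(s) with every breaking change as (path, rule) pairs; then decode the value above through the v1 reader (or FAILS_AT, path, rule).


backward: COMPATIBLE []; decoded: {"role": "HIGH", "tags": [], "audit": {"city": "delta", "avatar": 0xBEEF}, "enabled": false, "score": -0.5}

in Invoice below, arrows point writer -> reader
backward pass over Invoice, reader schema v2, writer schema v1:
  role: Kind -> Kind, writer required; from role
  tags: list<float32> -> list<float32>, writer required; from tags
  audit: Audit -> Audit, writer required; from audit
  enabled: bool -> bool, writer optional; from enabled
  rating: float64 -> float64, writer optional; from score
  audit.avatar: bytes -> bytes, writer required; from audit.avatar
  audit.city (writer side), unknown to reader
  => backward: COMPATIBLE
decode (reader v1):
  role := "HIGH"
  tags := []
  audit.city := "delta" (missing; default applied)
  audit.avatar := 0xBEEF
  enabled := false
  score := -0.5 (from writer rating)
  => decoded: {"role": "HIGH", "tags": [], "audit": {"city": "delta", "avatar": 0xBEEF}, "enabled": false, "score": -0.5}
the other Invoice changes do not affect what is asked:
  renamed field score to rating in record Invoice -> fires no rule on Invoice, leaving the asked answer as it is
  removed field city from record Audit -> fires no rule on Invoice, leaving the asked answer as it is


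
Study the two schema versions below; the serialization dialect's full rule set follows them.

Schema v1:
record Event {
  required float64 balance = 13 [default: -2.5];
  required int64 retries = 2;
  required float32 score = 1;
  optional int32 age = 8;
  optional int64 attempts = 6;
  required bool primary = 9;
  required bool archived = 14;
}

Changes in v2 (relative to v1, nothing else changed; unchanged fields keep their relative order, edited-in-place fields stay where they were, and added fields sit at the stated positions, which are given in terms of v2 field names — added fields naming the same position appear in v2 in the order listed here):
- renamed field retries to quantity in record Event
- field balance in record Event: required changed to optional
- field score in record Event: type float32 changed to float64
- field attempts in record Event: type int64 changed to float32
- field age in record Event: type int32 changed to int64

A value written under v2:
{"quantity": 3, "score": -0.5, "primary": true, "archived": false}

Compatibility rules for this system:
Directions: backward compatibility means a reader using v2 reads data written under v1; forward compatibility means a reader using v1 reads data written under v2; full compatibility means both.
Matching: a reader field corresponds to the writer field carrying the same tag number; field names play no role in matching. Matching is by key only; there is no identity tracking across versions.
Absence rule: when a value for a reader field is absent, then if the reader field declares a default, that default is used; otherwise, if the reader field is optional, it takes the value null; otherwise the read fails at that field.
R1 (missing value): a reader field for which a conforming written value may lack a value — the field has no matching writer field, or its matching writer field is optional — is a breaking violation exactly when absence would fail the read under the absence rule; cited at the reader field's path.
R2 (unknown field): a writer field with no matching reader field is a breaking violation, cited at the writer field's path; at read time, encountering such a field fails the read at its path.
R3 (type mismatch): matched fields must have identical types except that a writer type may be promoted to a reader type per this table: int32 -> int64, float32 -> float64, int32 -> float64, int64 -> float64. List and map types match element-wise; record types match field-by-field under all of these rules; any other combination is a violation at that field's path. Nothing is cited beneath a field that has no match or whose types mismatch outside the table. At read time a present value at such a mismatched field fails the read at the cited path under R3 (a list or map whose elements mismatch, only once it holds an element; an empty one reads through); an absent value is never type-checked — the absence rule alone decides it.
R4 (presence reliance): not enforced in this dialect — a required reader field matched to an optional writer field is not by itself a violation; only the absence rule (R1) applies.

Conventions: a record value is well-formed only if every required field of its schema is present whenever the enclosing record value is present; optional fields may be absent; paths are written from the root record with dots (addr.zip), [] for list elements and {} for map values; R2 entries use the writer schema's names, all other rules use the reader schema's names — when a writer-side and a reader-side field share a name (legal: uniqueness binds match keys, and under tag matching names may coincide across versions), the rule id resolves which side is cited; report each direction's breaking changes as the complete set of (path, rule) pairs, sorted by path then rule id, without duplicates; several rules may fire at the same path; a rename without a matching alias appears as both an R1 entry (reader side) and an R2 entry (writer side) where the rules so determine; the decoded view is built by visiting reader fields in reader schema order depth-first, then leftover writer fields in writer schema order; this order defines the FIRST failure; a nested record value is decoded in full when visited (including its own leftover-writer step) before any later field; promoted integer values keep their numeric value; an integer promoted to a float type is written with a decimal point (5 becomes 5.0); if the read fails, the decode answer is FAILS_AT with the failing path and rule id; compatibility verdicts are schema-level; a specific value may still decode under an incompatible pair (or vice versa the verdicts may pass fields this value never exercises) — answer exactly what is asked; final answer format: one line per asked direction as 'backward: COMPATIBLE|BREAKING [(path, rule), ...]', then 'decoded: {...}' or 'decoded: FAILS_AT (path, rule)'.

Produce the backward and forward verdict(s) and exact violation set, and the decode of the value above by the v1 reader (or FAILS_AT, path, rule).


backward: BREAKING [(attempts, R3)]; forward: BREAKING [(age, R3), (attempts, R3), (score, R3)]; decoded: FAILS_AT (score, R3)

the writer's type comes first in each Event pair
backward pass over Event, reader schema v2, writer schema v1:
  balance: float64 -> float64, writer required; from balance
  quantity: int64 -> int64, writer required; from retries
  score: float32 -> float64, writer required; from score
  age: int32 -> int64, writer optional; from age
  attempts: int64 -> float32, writer optional; from attempts
  primary: bool -> bool, writer required; from primary
  archived: bool -> bool, writer required; from archived
  rule R3 violated at attempts
  => 1 violation(s): backward is BREAKING for Event
forward pass over Event, reader schema v1, writer schema v2:
  balance: float64 -> float64, writer optional; from balance
  retries: int64 -> int64, writer required; from quantity
  score: float64 -> float32, writer required; from score
  age: int64 -> int32, writer optional; from age
  attempts: float32 -> int64, writer optional; from attempts
  primary: bool -> bool, writer required; from primary
  archived: bool -> bool, writer required; from archived
  rule R3 violated at age
  rule R3 violated at attempts
  rule R3 violated at score
  => 3 violation(s): forward is BREAKING for Event
migrating the Event value to v1:
  balance := -2.5 (absent -> default)
  retries := 3 (from writer quantity)
  read fails at score under R3
  => FAILS_AT (score, R3)


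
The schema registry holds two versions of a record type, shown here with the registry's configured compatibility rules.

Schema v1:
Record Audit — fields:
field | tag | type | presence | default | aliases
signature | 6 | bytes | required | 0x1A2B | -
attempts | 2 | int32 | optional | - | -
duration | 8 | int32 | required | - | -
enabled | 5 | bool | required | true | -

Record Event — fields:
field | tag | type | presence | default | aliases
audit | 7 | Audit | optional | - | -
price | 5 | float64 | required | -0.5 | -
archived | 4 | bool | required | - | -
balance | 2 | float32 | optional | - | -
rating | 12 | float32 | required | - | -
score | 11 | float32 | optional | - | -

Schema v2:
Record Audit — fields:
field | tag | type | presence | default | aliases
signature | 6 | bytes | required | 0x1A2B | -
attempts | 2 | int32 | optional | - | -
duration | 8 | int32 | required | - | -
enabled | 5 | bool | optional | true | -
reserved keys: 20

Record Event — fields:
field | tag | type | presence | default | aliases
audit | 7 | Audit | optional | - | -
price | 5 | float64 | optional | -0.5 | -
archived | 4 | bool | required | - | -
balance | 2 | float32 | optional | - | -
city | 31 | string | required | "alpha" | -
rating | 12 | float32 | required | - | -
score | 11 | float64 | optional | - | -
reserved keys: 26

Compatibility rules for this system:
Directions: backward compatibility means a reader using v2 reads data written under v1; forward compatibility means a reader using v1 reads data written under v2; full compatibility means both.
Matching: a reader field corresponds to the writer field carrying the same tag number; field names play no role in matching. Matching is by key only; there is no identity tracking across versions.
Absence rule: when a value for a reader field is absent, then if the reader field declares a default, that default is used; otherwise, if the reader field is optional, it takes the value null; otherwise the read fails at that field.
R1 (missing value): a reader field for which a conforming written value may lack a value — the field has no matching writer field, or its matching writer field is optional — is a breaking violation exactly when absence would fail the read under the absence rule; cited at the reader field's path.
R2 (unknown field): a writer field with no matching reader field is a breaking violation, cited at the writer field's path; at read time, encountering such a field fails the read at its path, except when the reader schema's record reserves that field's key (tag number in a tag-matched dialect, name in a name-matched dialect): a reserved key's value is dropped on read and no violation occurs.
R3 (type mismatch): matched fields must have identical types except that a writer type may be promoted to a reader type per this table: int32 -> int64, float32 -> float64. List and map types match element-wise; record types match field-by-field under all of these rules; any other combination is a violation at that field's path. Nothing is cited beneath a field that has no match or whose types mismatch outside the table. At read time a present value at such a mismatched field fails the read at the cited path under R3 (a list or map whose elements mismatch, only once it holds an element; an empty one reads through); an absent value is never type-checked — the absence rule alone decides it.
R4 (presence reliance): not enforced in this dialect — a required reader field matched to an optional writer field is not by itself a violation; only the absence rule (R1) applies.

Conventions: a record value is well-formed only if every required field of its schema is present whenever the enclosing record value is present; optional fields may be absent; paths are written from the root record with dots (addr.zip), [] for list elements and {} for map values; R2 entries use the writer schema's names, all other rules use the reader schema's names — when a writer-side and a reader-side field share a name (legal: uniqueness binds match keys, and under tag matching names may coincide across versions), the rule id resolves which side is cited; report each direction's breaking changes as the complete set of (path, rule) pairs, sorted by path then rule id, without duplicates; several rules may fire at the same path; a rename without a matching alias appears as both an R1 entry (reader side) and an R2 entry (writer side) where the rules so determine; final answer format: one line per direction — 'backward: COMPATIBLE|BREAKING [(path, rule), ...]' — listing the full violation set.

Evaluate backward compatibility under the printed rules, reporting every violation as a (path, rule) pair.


backward: COMPATIBLE []

the writer's type comes first in each Event pair
backward analysis of Event with v2 as reader and v1 as writer:
  audit <- audit (Audit -> Audit, writer optional)
  price <- price (float64 -> float64, writer required)
  archived <- archived (bool -> bool, writer required)
  balance <- balance (float32 -> float32, writer optional)
  city: no writer-side match
  rating <- rating (float32 -> float32, writer required)
  score <- score (float32 -> float64, writer optional)
  audit.signature <- audit.signature (bytes -> bytes, writer required)
  audit.attempts <- audit.attempts (int32 -> int32, writer optional)
  audit.duration <- audit.duration (int32 -> int32, writer required)
  audit.enabled <- audit.enabled (bool -> bool, writer required)
  nothing fires on Event: backward is COMPATIBLE
checking off the Event differences that do not matter here:
  added field city to record Event: required string, tag 31, default "alpha" (in v2 it sits immediately before rating) -> matters only for Event's forward compatibility — outside the asked direction
  field score in record Event: type float32 changed to float64 -> matters only for Event's forward compatibility — outside the asked direction
  field price in record Event: required changed to optional -> no rule fires on it in Event's dialect; the asked verdict holds
  field enabled in record Audit: required changed to optional -> no rule fires on it in Event's dialect; the asked verdict holds


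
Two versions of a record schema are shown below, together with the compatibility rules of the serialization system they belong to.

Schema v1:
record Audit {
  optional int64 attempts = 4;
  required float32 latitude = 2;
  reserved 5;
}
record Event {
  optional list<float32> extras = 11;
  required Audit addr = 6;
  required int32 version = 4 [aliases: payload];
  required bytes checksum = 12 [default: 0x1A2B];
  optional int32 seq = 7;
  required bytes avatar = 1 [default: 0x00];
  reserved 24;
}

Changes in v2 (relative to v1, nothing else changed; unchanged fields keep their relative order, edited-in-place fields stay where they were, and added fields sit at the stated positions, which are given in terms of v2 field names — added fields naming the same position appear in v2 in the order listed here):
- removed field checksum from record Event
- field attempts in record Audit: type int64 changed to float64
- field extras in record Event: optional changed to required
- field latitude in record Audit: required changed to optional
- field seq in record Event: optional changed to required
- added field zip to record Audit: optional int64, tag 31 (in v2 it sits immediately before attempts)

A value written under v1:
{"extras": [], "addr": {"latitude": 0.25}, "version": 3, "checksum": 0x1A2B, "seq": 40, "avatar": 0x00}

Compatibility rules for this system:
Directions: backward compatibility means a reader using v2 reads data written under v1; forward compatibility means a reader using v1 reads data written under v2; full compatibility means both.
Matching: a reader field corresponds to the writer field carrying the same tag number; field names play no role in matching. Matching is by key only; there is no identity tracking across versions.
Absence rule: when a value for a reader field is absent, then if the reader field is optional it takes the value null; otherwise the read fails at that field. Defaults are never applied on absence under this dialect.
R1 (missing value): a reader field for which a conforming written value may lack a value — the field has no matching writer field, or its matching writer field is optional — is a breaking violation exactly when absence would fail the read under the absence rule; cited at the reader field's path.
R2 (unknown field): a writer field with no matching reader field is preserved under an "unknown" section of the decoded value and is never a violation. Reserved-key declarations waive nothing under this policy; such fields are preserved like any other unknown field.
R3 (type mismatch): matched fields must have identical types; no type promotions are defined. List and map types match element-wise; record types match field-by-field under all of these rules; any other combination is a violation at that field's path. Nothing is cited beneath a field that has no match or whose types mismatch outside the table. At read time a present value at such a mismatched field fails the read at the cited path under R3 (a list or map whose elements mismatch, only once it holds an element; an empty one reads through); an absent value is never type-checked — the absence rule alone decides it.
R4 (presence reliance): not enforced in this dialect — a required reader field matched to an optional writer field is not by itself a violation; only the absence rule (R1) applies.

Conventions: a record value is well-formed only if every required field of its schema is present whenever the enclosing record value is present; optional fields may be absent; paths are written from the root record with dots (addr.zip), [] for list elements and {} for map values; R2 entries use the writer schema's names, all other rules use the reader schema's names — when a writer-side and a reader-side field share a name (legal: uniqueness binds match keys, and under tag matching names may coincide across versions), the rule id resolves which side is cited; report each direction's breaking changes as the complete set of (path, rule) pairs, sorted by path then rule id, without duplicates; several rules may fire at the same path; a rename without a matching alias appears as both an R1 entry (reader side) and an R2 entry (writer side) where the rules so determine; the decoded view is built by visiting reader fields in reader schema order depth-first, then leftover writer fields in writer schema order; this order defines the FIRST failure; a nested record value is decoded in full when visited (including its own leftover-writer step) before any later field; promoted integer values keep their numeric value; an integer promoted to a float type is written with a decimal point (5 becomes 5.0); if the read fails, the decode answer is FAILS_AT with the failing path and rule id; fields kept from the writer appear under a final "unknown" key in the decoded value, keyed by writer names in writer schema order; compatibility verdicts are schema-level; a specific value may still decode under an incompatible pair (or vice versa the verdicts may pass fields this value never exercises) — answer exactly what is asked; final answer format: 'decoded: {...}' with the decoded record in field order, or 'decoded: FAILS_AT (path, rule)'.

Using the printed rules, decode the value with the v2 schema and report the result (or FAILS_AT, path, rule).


decoded: {"extras": [], "addr": {"zip": null, "attempts": null, "latitude": 0.25}, "version": 3, "seq": 40, "avatar": 0x00, "unknown": {"checksum": 0x1A2B}}

in Event below, arrows point writer -> reader
decode (reader v2):
  extras := []
  addr.zip := null (absent, optional -> null)
  addr.attempts := null (absent, optional -> null)
  addr.latitude := 0.25
  version := 3
  seq := 40
  avatar := 0x00
  writer checksum: kept under "unknown"
  => decoded: {"extras": [], "addr": {"zip": null, "attempts": null, "latitude": 0.25}, "version": 3, "seq": 40, "avatar": 0x00, "unknown": {"checksum": 0x1A2B}}
checking off the Event differences that do not matter here:
  field attempts in record Audit: type int64 changed to float64 -> schema-level compatibility only; this Event value's decode is unchanged
  field extras in record Event: optional changed to required -> schema-level compatibility only; this Event value's decode is unchanged
  field latitude in record Audit: required changed to optional -> schema-level compatibility only; this Event value's decode is unchanged
  field seq in record Event: optional changed to required -> schema-level compatibility only; this Event value's decode is unchanged
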